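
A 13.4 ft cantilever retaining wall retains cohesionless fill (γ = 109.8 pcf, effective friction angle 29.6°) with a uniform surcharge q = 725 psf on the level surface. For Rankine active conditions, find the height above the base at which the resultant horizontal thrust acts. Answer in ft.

K_a = 0.3387.
Triangular part P₁ = ½K_aγH² = 3339 at H/3 = 4.467 ft; rectangular part P₂ = K_a q H = 3291 at H/2 = 6.700 ft.
ȳ = (P₁·4.467 + P₂·6.700)/(P₁+P₂) = 5.575 ft.

5.58 ft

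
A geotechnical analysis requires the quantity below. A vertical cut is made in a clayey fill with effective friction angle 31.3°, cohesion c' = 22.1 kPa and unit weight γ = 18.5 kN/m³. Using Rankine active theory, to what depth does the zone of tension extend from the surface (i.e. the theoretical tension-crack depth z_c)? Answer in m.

4.25 m

K_a = tan²(45° − 31.3°/2) = 0.3162; √K_a = 0.5623.
The active pressure is zero where K_a γ z = 2c√K_a, so z_c = 2c/(γ√K_a) = 2×22.1/(18.5×0.5623) = 4.249 m.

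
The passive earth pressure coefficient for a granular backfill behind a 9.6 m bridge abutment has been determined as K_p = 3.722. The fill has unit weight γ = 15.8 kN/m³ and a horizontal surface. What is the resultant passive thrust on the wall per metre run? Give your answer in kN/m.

P = ½ K_p γ H² = 0.5 × 3.722 × 15.8 × 9.6² = 2710 kN/m.

2710 kN/m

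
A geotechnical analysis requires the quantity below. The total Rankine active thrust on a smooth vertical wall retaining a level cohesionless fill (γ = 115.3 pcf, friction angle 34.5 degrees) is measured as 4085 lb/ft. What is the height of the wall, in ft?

K_a = 0.2768. P_a = ½ K_a γ H² ⇒ H = √(2P_a/(K_a γ)).
H = √(2×4085/(0.2768×115.3)) = 16.00 ft.

16.0 ft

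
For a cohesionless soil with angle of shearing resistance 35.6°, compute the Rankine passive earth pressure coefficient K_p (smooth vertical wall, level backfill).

3.79

K_p = (1 + sin φ)/(1 − sin φ) = tan²(45° + 35.6°/2) = 3.786.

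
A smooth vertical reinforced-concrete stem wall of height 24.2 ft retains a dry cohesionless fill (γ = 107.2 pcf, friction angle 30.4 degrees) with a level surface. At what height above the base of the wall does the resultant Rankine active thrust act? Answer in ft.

K_a = 0.3280.
The pressure distribution is triangular, so the resultant acts at H/3 above the base = 24.2/3 = 8.067 ft.

8.07 ft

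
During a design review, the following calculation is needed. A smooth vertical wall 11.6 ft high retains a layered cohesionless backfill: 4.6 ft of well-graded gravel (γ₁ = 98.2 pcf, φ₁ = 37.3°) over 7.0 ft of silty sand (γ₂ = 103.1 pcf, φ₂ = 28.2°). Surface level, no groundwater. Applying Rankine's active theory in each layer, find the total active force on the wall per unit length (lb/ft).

2290 lb/ft

K_a1 = tan²(45°−37.3°/2) = 0.2453; K_a2 = tan²(45°−28.2°/2) = 0.3582.
Layer 1: σ at base = K_a1 γ₁ h₁ = 110.8 psf; P₁ = ½×110.8×4.6 = 254.9.
Layer 2: σ_v at top = γ₁h₁ = 451.7; σ_h top = K_a2×451.7 = 161.8; σ_h base = K_a2×(451.7+103.1×7.0) = 420.3.
P₂ = ½(161.8+420.3)×7.0 = 2037. Total P_a = 254.9+2037 = 2292 lb/ft.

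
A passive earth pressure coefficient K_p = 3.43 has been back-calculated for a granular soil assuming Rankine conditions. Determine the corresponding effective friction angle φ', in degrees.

K_p = (1+sin φ)/(1−sin φ) ⇒ sin φ = (K_p − 1)/(K_p + 1) = 0.5485.
φ = arcsin(0.5485) = 33.27°.

33.3°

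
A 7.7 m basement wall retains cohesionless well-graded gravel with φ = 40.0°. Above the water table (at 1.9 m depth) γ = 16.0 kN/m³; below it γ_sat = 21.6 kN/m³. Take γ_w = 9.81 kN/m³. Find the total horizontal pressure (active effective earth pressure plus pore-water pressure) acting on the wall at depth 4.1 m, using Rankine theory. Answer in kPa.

33.8 kPa

K_a = (1 − sin φ)/(1 + sin φ) = 0.2174.
γ' = 21.6 − 9.81 = 11.79 kN/m³.
Effective vertical stress at 4.1 m: σ'_v = 16.0×1.9 + 11.79×2.20 = 56.34 kPa.
σ'_h = K_a σ'_v = 0.2174 × 56.34 = 12.25 kPa; u = γ_w × 2.20 = 21.58 kPa.
Total σ_h = 12.25 + 21.58 = 33.83 kPa.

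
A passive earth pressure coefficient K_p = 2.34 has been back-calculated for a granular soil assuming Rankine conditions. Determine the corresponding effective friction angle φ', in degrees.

K_p = (1+sin φ)/(1−sin φ) ⇒ sin φ = (K_p − 1)/(K_p + 1) = 0.4012.
φ = arcsin(0.4012) = 23.65°.

23.7°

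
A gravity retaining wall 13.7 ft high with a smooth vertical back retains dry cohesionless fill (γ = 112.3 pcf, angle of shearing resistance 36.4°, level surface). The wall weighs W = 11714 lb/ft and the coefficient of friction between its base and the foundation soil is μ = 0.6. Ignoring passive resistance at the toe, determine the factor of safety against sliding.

2.61

K_a = tan²(45° − 36.4°/2) = 0.2552.
P_a = ½K_aγH² = 0.5×0.2552×112.3×13.7² = 2689 lb/ft, acting at H/3 = 4.567 ft above the base.
FS_sliding = μW / P_a = 0.6×11714 / 2689 = 2.614.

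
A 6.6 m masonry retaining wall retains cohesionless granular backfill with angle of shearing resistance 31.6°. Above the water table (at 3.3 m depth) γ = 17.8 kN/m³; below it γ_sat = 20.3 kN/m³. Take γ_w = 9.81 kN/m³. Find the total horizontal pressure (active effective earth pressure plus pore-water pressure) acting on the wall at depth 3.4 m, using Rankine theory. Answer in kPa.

K_a = (1 − sin φ)/(1 + sin φ) = 0.3123.
γ' = 20.3 − 9.81 = 10.49 kN/m³.
Effective vertical stress at 3.4 m: σ'_v = 17.8×3.3 + 10.49×0.100 = 59.79 kPa.
σ'_h = K_a σ'_v = 0.3123 × 59.79 = 18.67 kPa; u = γ_w × 0.100 = 0.9810 kPa.
Total σ_h = 18.67 + 0.9810 = 19.66 kPa.

19.7 kPa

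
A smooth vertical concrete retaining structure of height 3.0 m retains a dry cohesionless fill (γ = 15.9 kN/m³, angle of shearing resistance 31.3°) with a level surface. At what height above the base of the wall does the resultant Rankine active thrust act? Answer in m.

K_a = 0.3162.
The pressure distribution is triangular, so the resultant acts at H/3 above the base = 3.0/3 = 1.000 m.

1.00 m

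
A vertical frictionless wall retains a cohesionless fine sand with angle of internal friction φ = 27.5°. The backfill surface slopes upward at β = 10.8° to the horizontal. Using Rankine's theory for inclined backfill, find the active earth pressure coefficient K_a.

K_a = cos β · (cos β − √(cos²β − cos²φ)) / (cos β + √(cos²β − cos²φ)).
cos β = 0.9823, cos φ = 0.8870, √(cos²β − cos²φ) = 0.4220.
K_a = 0.9823 × (0.9823 − 0.4220)/(0.9823 + 0.4220) = 0.3919.

0.392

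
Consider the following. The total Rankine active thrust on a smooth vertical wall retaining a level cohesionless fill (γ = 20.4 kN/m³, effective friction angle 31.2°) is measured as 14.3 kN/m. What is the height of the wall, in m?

K_a = 0.3175. P_a = ½ K_a γ H² ⇒ H = √(2P_a/(K_a γ)).
H = √(2×14.3/(0.3175×20.4)) = 2.101 m.

2.10 m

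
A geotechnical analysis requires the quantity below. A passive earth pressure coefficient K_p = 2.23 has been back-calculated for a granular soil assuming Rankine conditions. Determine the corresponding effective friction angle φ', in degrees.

K_p = (1+sin φ)/(1−sin φ) ⇒ sin φ = (K_p − 1)/(K_p + 1) = 0.3808.
φ = arcsin(0.3808) = 22.38°.

22.4°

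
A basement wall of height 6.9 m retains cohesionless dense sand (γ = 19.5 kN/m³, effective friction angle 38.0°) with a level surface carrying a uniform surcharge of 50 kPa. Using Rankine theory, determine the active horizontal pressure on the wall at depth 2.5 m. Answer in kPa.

K_a = (1 − sin φ)/(1 + sin φ) = 0.2379.
σ_v = γz + q = 19.5 × 2.5 + 50 = 98.75 kPa.
σ_h = K_a σ_v = 0.2379 × 98.75 = 23.49 kPa.

23.5 kPa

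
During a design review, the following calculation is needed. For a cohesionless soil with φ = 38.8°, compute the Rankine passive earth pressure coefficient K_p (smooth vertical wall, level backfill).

K_p = (1 + sin φ)/(1 − sin φ) = tan²(45° + 38.8°/2) = 4.356.

4.36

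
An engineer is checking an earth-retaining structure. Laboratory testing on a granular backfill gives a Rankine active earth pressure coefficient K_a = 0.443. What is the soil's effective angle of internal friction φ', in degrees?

22.7°

K_a = tan²(45° − φ/2) ⇒ 45° − φ/2 = arctan(√0.443) = 33.65°.
φ = 2(45° − 33.65°) = 22.71°.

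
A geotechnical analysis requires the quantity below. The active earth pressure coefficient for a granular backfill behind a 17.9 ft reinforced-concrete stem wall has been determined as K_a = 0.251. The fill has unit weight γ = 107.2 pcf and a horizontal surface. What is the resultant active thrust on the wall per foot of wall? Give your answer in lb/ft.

4310 lb/ft

P = ½ K_a γ H² = 0.5 × 0.251 × 107.2 × 17.9² = 4311 lb/ft.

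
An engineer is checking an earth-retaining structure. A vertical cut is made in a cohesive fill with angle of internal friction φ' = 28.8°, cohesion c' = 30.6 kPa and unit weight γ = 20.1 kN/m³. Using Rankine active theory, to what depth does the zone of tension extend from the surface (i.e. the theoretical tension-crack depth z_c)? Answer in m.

K_a = tan²(45° − 28.8°/2) = 0.3498; √K_a = 0.5914.
The active pressure is zero where K_a γ z = 2c√K_a, so z_c = 2c/(γ√K_a) = 2×30.6/(20.1×0.5914) = 5.148 m.

5.15 m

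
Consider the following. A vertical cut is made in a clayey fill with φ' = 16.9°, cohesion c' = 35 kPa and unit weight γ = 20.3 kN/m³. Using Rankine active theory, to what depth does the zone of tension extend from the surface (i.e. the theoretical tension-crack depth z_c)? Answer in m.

4.65 m

K_a = tan²(45° − 16.9°/2) = 0.5495; √K_a = 0.7413.
The active pressure is zero where K_a γ z = 2c√K_a, so z_c = 2c/(γ√K_a) = 2×35/(20.3×0.7413) = 4.652 m.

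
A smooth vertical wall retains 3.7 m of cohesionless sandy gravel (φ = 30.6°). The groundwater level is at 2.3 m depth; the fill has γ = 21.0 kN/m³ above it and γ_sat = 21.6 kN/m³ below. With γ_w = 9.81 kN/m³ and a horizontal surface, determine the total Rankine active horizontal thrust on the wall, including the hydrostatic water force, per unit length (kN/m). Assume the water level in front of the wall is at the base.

53.4 kN/m

K_a = tan²(45° − φ/2) = 0.3253.
γ' = 21.6 − 9.81 = 11.79 kN/m³. Depth below WT = 1.4 m.
σ'_h at WT = K_a γ d_w = 15.71 kPa; at base = 15.71 + K_a γ' × 1.4 = 21.08 kPa.
P₁ (0–2.3 m) = ½×15.71×2.3 = 18.07. P₂ (2.3–3.7 m) = ½(15.71+21.08)×1.4 = 25.76.
P_w = ½ γ_w h₂² = 0.5×9.81×1.4² = 9.614. Total = 18.07+25.76+9.614 = 53.44 kN/m.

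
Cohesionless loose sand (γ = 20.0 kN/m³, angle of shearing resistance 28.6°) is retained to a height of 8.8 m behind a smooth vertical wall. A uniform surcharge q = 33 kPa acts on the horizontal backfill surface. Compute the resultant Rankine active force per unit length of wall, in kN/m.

375 kN/m

K_a = tan²(45° − φ/2) = 0.3525.
Soil triangle: ½ K_a γ H² = 0.5×0.3525×20.0×8.8² = 273.0 kN/m.
Surcharge rectangle: K_a q H = 0.3525×33×8.8 = 102.4 kN/m.
Total = 273.0 + 102.4 = 375.4 kN/m.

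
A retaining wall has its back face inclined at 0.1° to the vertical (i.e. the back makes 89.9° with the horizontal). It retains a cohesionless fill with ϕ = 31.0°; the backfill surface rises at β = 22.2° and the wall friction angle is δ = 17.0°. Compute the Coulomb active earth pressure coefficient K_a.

0.418

K_a = sin²(α+φ) / [sin²α · sin(α−δ) · (1 + √{sin(φ+δ)sin(φ−β) / (sin(α−δ)sin(α+β))})²].
With α = 89.9°, φ = 31.0°, δ = 17.0°, β = 22.2°: K_a = 0.4175.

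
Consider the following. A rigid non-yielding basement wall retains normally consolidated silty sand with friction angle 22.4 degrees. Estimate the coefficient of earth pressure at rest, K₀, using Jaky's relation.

0.619

K₀ = 1 − sin φ' = 1 − sin 22.4° = 0.6189.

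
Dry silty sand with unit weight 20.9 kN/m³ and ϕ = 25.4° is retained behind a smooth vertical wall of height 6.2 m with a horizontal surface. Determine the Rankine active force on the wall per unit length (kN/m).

161 kN/m

K_a = tan²(45° − φ/2) = 0.3996.
P_a = ½ K_a γ H² = 0.5 × 0.3996 × 20.9 × 6.2² = 160.5 kN/m.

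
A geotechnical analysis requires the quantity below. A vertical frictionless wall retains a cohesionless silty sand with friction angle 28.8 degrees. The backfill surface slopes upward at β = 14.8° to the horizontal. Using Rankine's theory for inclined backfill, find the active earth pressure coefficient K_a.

0.393

K_a = cos β · (cos β − √(cos²β − cos²φ)) / (cos β + √(cos²β − cos²φ)).
cos β = 0.9668, cos φ = 0.8763, √(cos²β − cos²φ) = 0.4085.
K_a = 0.9668 × (0.9668 − 0.4085)/(0.9668 + 0.4085) = 0.3925.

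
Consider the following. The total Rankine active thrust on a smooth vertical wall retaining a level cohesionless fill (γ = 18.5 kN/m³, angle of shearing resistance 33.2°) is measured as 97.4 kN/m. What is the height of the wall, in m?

K_a = 0.2924. P_a = ½ K_a γ H² ⇒ H = √(2P_a/(K_a γ)).
H = √(2×97.4/(0.2924×18.5)) = 6.001 m.

6.00 m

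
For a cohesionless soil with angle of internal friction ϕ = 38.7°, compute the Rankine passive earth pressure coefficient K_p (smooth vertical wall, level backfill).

K_p = (1 + sin φ)/(1 − sin φ) = tan²(45° + 38.7°/2) = 4.337.

4.34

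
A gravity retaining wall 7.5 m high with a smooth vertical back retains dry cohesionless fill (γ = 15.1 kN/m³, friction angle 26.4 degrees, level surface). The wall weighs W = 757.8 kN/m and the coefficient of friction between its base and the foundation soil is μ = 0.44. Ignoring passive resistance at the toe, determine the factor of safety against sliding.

K_a = tan²(45° − 26.4°/2) = 0.3844.
P_a = ½K_aγH² = 0.5×0.3844×15.1×7.5² = 163.3 kN/m, acting at H/3 = 2.500 m above the base.
FS_sliding = μW / P_a = 0.44×757.8 / 163.3 = 2.042.

2.04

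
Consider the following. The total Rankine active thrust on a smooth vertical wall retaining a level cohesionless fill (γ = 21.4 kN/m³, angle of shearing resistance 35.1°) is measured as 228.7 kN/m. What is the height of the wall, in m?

8.90 m

K_a = 0.2698. P_a = ½ K_a γ H² ⇒ H = √(2P_a/(K_a γ)).
H = √(2×228.7/(0.2698×21.4)) = 8.900 m.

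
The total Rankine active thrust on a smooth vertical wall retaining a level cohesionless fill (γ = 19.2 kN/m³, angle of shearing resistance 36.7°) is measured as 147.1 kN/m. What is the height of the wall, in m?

7.80 m

K_a = 0.2519. P_a = ½ K_a γ H² ⇒ H = √(2P_a/(K_a γ)).
H = √(2×147.1/(0.2519×19.2)) = 7.800 m.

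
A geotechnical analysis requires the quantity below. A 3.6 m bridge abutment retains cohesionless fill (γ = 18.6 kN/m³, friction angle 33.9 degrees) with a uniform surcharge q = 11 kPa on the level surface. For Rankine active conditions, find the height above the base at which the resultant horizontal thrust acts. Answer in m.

1.35 m

K_a = 0.2839.
Triangular part P₁ = ½K_aγH² = 34.22 at H/3 = 1.200 m; rectangular part P₂ = K_a q H = 11.24 at H/2 = 1.800 m.
ȳ = (P₁·1.200 + P₂·1.800)/(P₁+P₂) = 1.348 m.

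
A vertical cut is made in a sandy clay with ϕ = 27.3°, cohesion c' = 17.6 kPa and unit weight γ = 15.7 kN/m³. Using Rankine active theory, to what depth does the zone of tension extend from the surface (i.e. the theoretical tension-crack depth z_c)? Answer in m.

3.68 m

K_a = tan²(45° − 27.3°/2) = 0.3711; √K_a = 0.6092.
The active pressure is zero where K_a γ z = 2c√K_a, so z_c = 2c/(γ√K_a) = 2×17.6/(15.7×0.6092) = 3.680 m.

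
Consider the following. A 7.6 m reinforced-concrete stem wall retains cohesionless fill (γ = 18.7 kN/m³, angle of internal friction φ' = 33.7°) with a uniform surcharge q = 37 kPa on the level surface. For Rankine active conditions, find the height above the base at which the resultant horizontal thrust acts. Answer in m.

2.97 m

K_a = 0.2863.
Triangular part P₁ = ½K_aγH² = 154.6 at H/3 = 2.533 m; rectangular part P₂ = K_a q H = 80.51 at H/2 = 3.800 m.
ȳ = (P₁·2.533 + P₂·3.800)/(P₁+P₂) = 2.967 m.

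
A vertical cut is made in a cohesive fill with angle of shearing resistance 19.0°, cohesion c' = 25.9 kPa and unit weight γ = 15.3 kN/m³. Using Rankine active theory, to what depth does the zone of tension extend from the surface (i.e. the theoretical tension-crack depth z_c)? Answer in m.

4.75 m

K_a = tan²(45° − 19.0°/2) = 0.5088; √K_a = 0.7133.
The active pressure is zero where K_a γ z = 2c√K_a, so z_c = 2c/(γ√K_a) = 2×25.9/(15.3×0.7133) = 4.746 m.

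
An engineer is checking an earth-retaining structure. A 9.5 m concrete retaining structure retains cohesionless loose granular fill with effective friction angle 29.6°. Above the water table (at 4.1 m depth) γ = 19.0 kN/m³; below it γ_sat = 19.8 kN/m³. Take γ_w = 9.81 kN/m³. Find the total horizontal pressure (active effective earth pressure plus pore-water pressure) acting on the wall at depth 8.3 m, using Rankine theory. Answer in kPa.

K_a = (1 − sin φ)/(1 + sin φ) = 0.3387.
γ' = 19.8 − 9.81 = 9.990 kN/m³.
Effective vertical stress at 8.3 m: σ'_v = 19.0×4.1 + 9.990×4.20 = 119.9 kPa.
σ'_h = K_a σ'_v = 0.3387 × 119.9 = 40.60 kPa; u = γ_w × 4.20 = 41.20 kPa.
Total σ_h = 40.60 + 41.20 = 81.80 kPa.

81.8 kPa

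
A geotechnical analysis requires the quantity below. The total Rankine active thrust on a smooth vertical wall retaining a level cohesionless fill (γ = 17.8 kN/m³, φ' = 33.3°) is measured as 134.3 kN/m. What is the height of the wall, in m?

K_a = 0.2911. P_a = ½ K_a γ H² ⇒ H = √(2P_a/(K_a γ)).
H = √(2×134.3/(0.2911×17.8)) = 7.199 m.

7.20 m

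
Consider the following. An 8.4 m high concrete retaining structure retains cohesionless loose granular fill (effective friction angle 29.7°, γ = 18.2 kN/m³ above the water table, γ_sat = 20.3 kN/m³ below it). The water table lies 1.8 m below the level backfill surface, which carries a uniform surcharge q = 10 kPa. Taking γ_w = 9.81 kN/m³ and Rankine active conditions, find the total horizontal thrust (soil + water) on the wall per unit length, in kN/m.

402 kN/m

K_a = tan²(45° − φ/2) = 0.3374.
γ' = 20.3 − 9.81 = 10.49 kN/m³. h₂ = H − d_w = 6.6 m.
σ'_h: at surface K_a·q = 3.374; at WT K_a(q+γd_w) = 14.43; at base K_a(q+γd_w+γ'h₂) = 37.78 kPa.
P₁ = ½(3.374+14.43)×1.8 = 16.02; P₂ = ½(14.43+37.78)×6.6 = 172.3; P_w = ½γ_w h₂² = 213.7.
Total = 16.02+172.3+213.7 = 402.0 kN/m.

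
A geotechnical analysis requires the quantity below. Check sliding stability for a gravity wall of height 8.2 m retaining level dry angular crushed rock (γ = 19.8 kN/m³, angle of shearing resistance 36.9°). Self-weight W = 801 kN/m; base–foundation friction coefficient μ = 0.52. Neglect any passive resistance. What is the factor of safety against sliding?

K_a = tan²(45° − 36.9°/2) = 0.2497.
P_a = ½K_aγH² = 0.5×0.2497×19.8×8.2² = 166.2 kN/m, acting at H/3 = 2.733 m above the base.
FS_sliding = μW / P_a = 0.52×801 / 166.2 = 2.506.

2.51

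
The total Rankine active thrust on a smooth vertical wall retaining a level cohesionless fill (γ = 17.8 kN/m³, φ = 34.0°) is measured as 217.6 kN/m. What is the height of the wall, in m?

9.30 m

K_a = 0.2827. P_a = ½ K_a γ H² ⇒ H = √(2P_a/(K_a γ)).
H = √(2×217.6/(0.2827×17.8)) = 9.300 m.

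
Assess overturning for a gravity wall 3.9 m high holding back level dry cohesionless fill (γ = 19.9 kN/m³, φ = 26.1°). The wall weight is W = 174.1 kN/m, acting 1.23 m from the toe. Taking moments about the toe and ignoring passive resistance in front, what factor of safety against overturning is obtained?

K_a = tan²(45° − 26.1°/2) = 0.3889.
P_a = ½K_aγH² = 0.5×0.3889×19.9×3.9² = 58.86 kN/m, acting at H/3 = 1.300 m above the base.
Overturning moment M_o = P_a × H/3 = 58.86 × 1.300 = 76.52.
Resisting moment M_r = W × 1.23 = 174.1 × 1.23 = 214.1.
FS_overturning = M_r/M_o = 214.1/76.52 = 2.798.

2.80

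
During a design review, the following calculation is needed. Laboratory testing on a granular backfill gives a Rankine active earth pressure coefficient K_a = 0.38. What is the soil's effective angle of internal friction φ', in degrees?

26.7°

K_a = tan²(45° − φ/2) ⇒ 45° − φ/2 = arctan(√0.38) = 31.65°.
φ = 2(45° − 31.65°) = 26.70°.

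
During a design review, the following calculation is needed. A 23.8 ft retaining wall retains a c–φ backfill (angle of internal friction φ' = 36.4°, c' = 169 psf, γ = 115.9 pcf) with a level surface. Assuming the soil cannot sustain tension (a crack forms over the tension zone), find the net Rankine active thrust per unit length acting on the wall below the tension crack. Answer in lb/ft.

4810 lb/ft

K_a = 0.2552; √K_a = 0.5051.
Tension-crack depth z_c = 2c/(γ√K_a) = 2×169/(115.9×0.5051) = 5.773 ft.
σ_a at base = K_a γ H − 2c√K_a = 0.2552×115.9×23.8 − 2×169×0.5051 = 533.1 psf.
P_a = ½ × 533.1 × (H − z_c) = 0.5×533.1×18.03 = 4805 lb/ft.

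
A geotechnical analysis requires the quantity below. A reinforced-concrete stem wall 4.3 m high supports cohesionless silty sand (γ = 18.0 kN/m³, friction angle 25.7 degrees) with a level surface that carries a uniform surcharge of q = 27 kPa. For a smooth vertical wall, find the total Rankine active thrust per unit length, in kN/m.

112 kN/m

K_a = tan²(45° − φ/2) = 0.3950.
Soil triangle: ½ K_a γ H² = 0.5×0.3950×18.0×4.3² = 65.74 kN/m.
Surcharge rectangle: K_a q H = 0.3950×27×4.3 = 45.86 kN/m.
Total = 65.74 + 45.86 = 111.6 kN/m.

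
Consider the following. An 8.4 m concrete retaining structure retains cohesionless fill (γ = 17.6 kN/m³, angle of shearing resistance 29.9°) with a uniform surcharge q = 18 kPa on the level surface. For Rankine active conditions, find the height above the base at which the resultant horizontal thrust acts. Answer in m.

3.07 m

K_a = 0.3347.
Triangular part P₁ = ½K_aγH² = 207.8 at H/3 = 2.800 m; rectangular part P₂ = K_a q H = 50.60 at H/2 = 4.200 m.
ȳ = (P₁·2.800 + P₂·4.200)/(P₁+P₂) = 3.074 m.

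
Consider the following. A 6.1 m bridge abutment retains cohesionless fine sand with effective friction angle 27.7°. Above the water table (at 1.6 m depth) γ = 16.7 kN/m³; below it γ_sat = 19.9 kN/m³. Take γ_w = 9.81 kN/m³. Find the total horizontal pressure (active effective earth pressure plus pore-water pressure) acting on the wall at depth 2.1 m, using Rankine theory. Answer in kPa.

K_a = (1 − sin φ)/(1 + sin φ) = 0.3653.
γ' = 19.9 − 9.81 = 10.09 kN/m³.
Effective vertical stress at 2.1 m: σ'_v = 16.7×1.6 + 10.09×0.500 = 31.76 kPa.
σ'_h = K_a σ'_v = 0.3653 × 31.76 = 11.60 kPa; u = γ_w × 0.500 = 4.905 kPa.
Total σ_h = 11.60 + 4.905 = 16.51 kPa.

16.5 kPa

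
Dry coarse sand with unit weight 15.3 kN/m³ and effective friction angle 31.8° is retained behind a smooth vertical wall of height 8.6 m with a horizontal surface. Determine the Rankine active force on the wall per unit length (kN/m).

175 kN/m

K_a = tan²(45° − φ/2) = 0.3098.
P_a = ½ K_a γ H² = 0.5 × 0.3098 × 15.3 × 8.6² = 175.3 kN/m.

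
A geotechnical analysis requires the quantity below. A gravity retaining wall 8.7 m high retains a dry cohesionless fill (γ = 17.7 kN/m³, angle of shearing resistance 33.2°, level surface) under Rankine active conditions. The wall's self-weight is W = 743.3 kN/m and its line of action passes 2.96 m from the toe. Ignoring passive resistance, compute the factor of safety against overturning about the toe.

K_a = tan²(45° − 33.2°/2) = 0.2924.
P_a = ½K_aγH² = 0.5×0.2924×17.7×8.7² = 195.8 kN/m, acting at H/3 = 2.900 m above the base.
Overturning moment M_o = P_a × H/3 = 195.8 × 2.900 = 567.9.
Resisting moment M_r = W × 2.96 = 743.3 × 2.96 = 2200.
FS_overturning = M_r/M_o = 2200/567.9 = 3.874.

3.87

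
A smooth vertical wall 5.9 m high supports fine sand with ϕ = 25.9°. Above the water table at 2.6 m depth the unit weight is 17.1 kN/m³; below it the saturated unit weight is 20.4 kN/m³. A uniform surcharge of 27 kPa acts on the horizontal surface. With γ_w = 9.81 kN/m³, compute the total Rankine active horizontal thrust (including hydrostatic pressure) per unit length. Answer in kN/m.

219 kN/m

K_a = tan²(45° − φ/2) = 0.3920.
γ' = 20.4 − 9.81 = 10.59 kN/m³. h₂ = H − d_w = 3.3 m.
σ'_h: at surface K_a·q = 10.58; at WT K_a(q+γd_w) = 28.01; at base K_a(q+γd_w+γ'h₂) = 41.71 kPa.
P₁ = ½(10.58+28.01)×2.6 = 50.17; P₂ = ½(28.01+41.71)×3.3 = 115.0; P_w = ½γ_w h₂² = 53.42.
Total = 50.17+115.0+53.42 = 218.6 kN/m.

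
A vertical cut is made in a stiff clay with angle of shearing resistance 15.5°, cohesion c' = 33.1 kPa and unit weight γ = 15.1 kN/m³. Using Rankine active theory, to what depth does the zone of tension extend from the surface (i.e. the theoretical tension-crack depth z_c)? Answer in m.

K_a = tan²(45° − 15.5°/2) = 0.5782; √K_a = 0.7604.
The active pressure is zero where K_a γ z = 2c√K_a, so z_c = 2c/(γ√K_a) = 2×33.1/(15.1×0.7604) = 5.765 m.

5.77 m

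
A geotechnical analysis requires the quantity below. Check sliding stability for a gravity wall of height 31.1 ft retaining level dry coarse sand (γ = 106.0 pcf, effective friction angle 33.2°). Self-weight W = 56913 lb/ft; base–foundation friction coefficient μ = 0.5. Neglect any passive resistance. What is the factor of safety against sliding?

1.90

K_a = tan²(45° − 33.2°/2) = 0.2924.
P_a = ½K_aγH² = 0.5×0.2924×106.0×31.1² = 14990 lb/ft, acting at H/3 = 10.37 ft above the base.
FS_sliding = μW / P_a = 0.5×56913 / 14990 = 1.899.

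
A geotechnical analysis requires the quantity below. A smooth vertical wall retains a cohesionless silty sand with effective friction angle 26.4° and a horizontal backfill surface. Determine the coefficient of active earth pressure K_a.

K_a = (1 − sin φ)/(1 + sin φ) = (1 − sin 26.4°)/(1 + sin 26.4°) = 0.3844.

0.384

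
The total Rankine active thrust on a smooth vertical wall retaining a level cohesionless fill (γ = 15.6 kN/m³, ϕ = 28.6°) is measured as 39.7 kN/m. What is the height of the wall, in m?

3.80 m

K_a = 0.3525. P_a = ½ K_a γ H² ⇒ H = √(2P_a/(K_a γ)).
H = √(2×39.7/(0.3525×15.6)) = 3.800 m.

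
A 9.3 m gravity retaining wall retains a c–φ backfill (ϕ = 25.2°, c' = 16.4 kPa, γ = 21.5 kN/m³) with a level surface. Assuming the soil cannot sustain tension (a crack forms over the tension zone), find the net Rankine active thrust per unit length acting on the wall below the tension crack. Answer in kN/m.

K_a = 0.4027; √K_a = 0.6346.
Tension-crack depth z_c = 2c/(γ√K_a) = 2×16.4/(21.5×0.6346) = 2.404 m.
σ_a at base = K_a γ H − 2c√K_a = 0.4027×21.5×9.3 − 2×16.4×0.6346 = 59.71 kPa.
P_a = ½ × 59.71 × (H − z_c) = 0.5×59.71×6.896 = 205.9 kN/m.

206 kN/m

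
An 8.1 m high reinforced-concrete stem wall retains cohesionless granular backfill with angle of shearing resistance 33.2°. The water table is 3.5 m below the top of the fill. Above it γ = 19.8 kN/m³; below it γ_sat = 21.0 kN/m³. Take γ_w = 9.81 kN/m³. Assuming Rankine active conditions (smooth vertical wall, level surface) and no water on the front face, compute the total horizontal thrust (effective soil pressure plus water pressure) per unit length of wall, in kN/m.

K_a = tan²(45° − φ/2) = 0.2924.
γ' = 21.0 − 9.81 = 11.19 kN/m³. Depth below WT = 4.6 m.
σ'_h at WT = K_a γ d_w = 20.26 kPa; at base = 20.26 + K_a γ' × 4.6 = 35.31 kPa.
P₁ (0–3.5 m) = ½×20.26×3.5 = 35.46. P₂ (3.5–8.1 m) = ½(20.26+35.31)×4.6 = 127.8.
P_w = ½ γ_w h₂² = 0.5×9.81×4.6² = 103.8. Total = 35.46+127.8+103.8 = 267.1 kN/m.

267 kN/m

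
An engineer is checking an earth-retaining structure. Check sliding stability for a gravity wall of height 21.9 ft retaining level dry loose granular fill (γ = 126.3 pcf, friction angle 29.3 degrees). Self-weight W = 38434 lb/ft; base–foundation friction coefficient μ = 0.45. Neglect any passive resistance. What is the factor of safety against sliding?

1.67

K_a = tan²(45° − 29.3°/2) = 0.3428.
P_a = ½K_aγH² = 0.5×0.3428×126.3×21.9² = 10380 lb/ft, acting at H/3 = 7.300 ft above the base.
FS_sliding = μW / P_a = 0.45×38434 / 10380 = 1.666.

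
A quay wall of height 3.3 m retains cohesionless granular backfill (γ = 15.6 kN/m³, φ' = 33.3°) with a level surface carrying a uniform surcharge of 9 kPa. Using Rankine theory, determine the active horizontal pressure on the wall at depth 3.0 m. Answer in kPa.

16.2 kPa

K_a = (1 − sin φ)/(1 + sin φ) = 0.2911.
σ_v = γz + q = 15.6 × 3.0 + 9 = 55.80 kPa.
σ_h = K_a σ_v = 0.2911 × 55.80 = 16.25 kPa.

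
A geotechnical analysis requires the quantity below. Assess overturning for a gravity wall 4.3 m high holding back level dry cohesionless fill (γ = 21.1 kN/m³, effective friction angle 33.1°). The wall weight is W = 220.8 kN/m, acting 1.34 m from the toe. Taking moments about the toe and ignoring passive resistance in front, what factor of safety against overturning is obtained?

K_a = tan²(45° − 33.1°/2) = 0.2936.
P_a = ½K_aγH² = 0.5×0.2936×21.1×4.3² = 57.27 kN/m, acting at H/3 = 1.433 m above the base.
Overturning moment M_o = P_a × H/3 = 57.27 × 1.433 = 82.08.
Resisting moment M_r = W × 1.34 = 220.8 × 1.34 = 295.9.
FS_overturning = M_r/M_o = 295.9/82.08 = 3.605.

3.60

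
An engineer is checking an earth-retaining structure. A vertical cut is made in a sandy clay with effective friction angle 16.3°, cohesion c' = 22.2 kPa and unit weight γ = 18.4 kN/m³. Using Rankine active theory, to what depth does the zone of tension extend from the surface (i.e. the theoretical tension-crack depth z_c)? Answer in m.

K_a = tan²(45° − 16.3°/2) = 0.5617; √K_a = 0.7495.
The active pressure is zero where K_a γ z = 2c√K_a, so z_c = 2c/(γ√K_a) = 2×22.2/(18.4×0.7495) = 3.220 m.

3.22 m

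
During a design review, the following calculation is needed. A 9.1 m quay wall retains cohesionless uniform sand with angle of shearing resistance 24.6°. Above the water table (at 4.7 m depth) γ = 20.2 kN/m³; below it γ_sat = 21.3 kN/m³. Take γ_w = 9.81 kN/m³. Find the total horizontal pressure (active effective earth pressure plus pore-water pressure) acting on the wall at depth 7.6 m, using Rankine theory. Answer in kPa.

81.3 kPa

K_a = (1 − sin φ)/(1 + sin φ) = 0.4121.
γ' = 21.3 − 9.81 = 11.49 kN/m³.
Effective vertical stress at 7.6 m: σ'_v = 20.2×4.7 + 11.49×2.90 = 128.3 kPa.
σ'_h = K_a σ'_v = 0.4121 × 128.3 = 52.86 kPa; u = γ_w × 2.90 = 28.45 kPa.
Total σ_h = 52.86 + 28.45 = 81.31 kPa.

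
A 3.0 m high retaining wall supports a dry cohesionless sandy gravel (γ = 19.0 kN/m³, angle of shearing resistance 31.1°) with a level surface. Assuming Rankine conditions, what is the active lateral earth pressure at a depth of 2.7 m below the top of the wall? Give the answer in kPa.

K_a = (1 − sin φ)/(1 + sin φ) = 0.3188.
σ_h = K_a γ z = 0.3188 × 19.0 × 2.7 = 16.35 kPa.

16.4 kPa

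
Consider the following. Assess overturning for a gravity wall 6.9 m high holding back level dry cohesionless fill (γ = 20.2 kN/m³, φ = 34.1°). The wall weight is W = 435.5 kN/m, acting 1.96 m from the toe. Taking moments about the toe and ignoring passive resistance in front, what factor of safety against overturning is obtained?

2.74

K_a = tan²(45° − 34.1°/2) = 0.2815.
P_a = ½K_aγH² = 0.5×0.2815×20.2×6.9² = 135.4 kN/m, acting at H/3 = 2.300 m above the base.
Overturning moment M_o = P_a × H/3 = 135.4 × 2.300 = 311.4.
Resisting moment M_r = W × 1.96 = 435.5 × 1.96 = 853.6.
FS_overturning = M_r/M_o = 853.6/311.4 = 2.741.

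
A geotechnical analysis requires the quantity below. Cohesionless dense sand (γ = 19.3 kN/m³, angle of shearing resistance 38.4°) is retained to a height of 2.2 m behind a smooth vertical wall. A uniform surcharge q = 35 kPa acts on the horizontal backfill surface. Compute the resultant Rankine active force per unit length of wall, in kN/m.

K_a = tan²(45° − φ/2) = 0.2337.
Soil triangle: ½ K_a γ H² = 0.5×0.2337×19.3×2.2² = 10.91 kN/m.
Surcharge rectangle: K_a q H = 0.2337×35×2.2 = 17.99 kN/m.
Total = 10.91 + 17.99 = 28.91 kN/m.

28.9 kN/m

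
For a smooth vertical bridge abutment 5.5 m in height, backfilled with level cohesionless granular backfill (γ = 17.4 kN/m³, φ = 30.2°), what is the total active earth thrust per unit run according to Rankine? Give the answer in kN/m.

K_a = tan²(45° − φ/2) = 0.3307.
P_a = ½ K_a γ H² = 0.5 × 0.3307 × 17.4 × 5.5² = 87.02 kN/m.

87.0 kN/m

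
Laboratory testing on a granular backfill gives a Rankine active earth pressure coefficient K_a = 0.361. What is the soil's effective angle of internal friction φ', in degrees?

28.0°

K_a = tan²(45° − φ/2) ⇒ 45° − φ/2 = arctan(√0.361) = 31.00°.
φ = 2(45° − 31.00°) = 28.00°.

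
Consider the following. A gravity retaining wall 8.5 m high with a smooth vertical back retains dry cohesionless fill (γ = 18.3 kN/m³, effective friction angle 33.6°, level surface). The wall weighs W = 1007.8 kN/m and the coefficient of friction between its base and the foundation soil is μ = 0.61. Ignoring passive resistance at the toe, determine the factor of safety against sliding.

3.23

K_a = tan²(45° − 33.6°/2) = 0.2875.
P_a = ½K_aγH² = 0.5×0.2875×18.3×8.5² = 190.1 kN/m, acting at H/3 = 2.833 m above the base.
FS_sliding = μW / P_a = 0.61×1007.8 / 190.1 = 3.234.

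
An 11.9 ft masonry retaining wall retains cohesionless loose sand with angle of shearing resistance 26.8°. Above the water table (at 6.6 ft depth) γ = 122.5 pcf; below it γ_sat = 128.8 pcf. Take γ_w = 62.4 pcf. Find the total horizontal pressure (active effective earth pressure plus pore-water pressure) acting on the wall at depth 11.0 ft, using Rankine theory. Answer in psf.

691 psf

K_a = (1 − sin φ)/(1 + sin φ) = 0.3785.
γ' = 128.8 − 62.4 = 66.40 pcf.
Effective vertical stress at 11.0 ft: σ'_v = 122.5×6.6 + 66.40×4.40 = 1101 psf.
σ'_h = K_a σ'_v = 0.3785 × 1101 = 416.6 psf; u = γ_w × 4.40 = 274.6 psf.
Total σ_h = 416.6 + 274.6 = 691.1 psf.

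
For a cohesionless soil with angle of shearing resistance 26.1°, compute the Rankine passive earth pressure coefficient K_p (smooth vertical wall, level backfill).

K_p = (1 + sin φ)/(1 − sin φ) = tan²(45° + 26.1°/2) = 2.571.

2.57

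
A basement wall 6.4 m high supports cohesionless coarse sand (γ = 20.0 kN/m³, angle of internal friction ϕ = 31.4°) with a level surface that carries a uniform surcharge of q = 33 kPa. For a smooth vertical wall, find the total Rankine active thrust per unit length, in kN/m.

K_a = tan²(45° − φ/2) = 0.3149.
Soil triangle: ½ K_a γ H² = 0.5×0.3149×20.0×6.4² = 129.0 kN/m.
Surcharge rectangle: K_a q H = 0.3149×33×6.4 = 66.51 kN/m.
Total = 129.0 + 66.51 = 195.5 kN/m.

195 kN/m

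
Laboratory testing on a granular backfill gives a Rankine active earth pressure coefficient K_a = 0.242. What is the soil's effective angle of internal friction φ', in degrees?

37.6°

K_a = tan²(45° − φ/2) ⇒ 45° − φ/2 = arctan(√0.242) = 26.19°.
φ = 2(45° − 26.19°) = 37.61°.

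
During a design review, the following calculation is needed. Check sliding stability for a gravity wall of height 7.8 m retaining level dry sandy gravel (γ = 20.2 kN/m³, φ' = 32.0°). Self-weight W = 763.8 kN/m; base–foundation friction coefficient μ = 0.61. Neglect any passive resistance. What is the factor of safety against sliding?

K_a = tan²(45° − 32.0°/2) = 0.3073.
P_a = ½K_aγH² = 0.5×0.3073×20.2×7.8² = 188.8 kN/m, acting at H/3 = 2.600 m above the base.
FS_sliding = μW / P_a = 0.61×763.8 / 188.8 = 2.468.

2.47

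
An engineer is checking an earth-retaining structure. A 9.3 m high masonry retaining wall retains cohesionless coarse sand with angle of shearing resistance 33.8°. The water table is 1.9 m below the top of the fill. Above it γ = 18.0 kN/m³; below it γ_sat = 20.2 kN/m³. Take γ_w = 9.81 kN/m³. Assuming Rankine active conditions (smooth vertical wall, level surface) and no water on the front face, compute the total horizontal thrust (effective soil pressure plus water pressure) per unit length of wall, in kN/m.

K_a = tan²(45° − φ/2) = 0.2851.
γ' = 20.2 − 9.81 = 10.39 kN/m³. Depth below WT = 7.4 m.
σ'_h at WT = K_a γ d_w = 9.751 kPa; at base = 9.751 + K_a γ' × 7.4 = 31.67 kPa.
P₁ (0–1.9 m) = ½×9.751×1.9 = 9.263. P₂ (1.9–9.3 m) = ½(9.751+31.67)×7.4 = 153.3.
P_w = ½ γ_w h₂² = 0.5×9.81×7.4² = 268.6. Total = 9.263+153.3+268.6 = 431.1 kN/m.

431 kN/m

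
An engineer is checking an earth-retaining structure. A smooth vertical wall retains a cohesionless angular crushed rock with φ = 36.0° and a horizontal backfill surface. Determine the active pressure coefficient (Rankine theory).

0.260

K_a = tan²(45° − φ/2) = tan²(27.00°) = 0.2596.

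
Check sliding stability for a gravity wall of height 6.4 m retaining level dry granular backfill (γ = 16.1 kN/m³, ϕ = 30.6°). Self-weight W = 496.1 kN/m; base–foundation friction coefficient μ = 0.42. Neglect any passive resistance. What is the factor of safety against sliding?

1.94

K_a = tan²(45° − 30.6°/2) = 0.3253.
P_a = ½K_aγH² = 0.5×0.3253×16.1×6.4² = 107.3 kN/m, acting at H/3 = 2.133 m above the base.
FS_sliding = μW / P_a = 0.42×496.1 / 107.3 = 1.942.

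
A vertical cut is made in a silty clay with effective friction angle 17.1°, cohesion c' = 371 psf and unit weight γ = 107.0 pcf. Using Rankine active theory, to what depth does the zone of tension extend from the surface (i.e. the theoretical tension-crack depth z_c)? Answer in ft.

K_a = tan²(45° − 17.1°/2) = 0.5455; √K_a = 0.7386.
The active pressure is zero where K_a γ z = 2c√K_a, so z_c = 2c/(γ√K_a) = 2×371/(107.0×0.7386) = 9.389 ft.

9.39 ft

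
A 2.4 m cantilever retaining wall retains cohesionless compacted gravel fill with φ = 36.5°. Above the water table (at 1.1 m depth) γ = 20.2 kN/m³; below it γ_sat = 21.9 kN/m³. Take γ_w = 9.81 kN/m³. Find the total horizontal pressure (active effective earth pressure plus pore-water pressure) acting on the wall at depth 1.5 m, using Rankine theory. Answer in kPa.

10.8 kPa

K_a = (1 − sin φ)/(1 + sin φ) = 0.2541.
γ' = 21.9 − 9.81 = 12.09 kN/m³.
Effective vertical stress at 1.5 m: σ'_v = 20.2×1.1 + 12.09×0.400 = 27.06 kPa.
σ'_h = K_a σ'_v = 0.2541 × 27.06 = 6.874 kPa; u = γ_w × 0.400 = 3.924 kPa.
Total σ_h = 6.874 + 3.924 = 10.80 kPa.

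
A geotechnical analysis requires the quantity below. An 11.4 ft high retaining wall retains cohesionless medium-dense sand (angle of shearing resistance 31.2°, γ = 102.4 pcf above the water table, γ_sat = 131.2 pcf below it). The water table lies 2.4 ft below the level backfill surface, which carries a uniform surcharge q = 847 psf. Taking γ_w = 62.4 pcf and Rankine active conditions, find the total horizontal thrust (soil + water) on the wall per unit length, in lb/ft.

K_a = tan²(45° − φ/2) = 0.3175.
γ' = 131.2 − 62.4 = 68.80 pcf. h₂ = H − d_w = 9.0 ft.
σ'_h: at surface K_a·q = 268.9; at WT K_a(q+γd_w) = 347.0; at base K_a(q+γd_w+γ'h₂) = 543.5 psf.
P₁ = ½(268.9+347.0)×2.4 = 739.0; P₂ = ½(347.0+543.5)×9.0 = 4007; P_w = ½γ_w h₂² = 2527.
Total = 739.0+4007+2527 = 7273 lb/ft.

7270 lb/ft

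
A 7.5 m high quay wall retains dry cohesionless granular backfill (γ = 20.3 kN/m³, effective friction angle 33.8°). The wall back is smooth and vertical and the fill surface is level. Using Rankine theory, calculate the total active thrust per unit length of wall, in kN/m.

163 kN/m

K_a = tan²(45° − φ/2) = 0.2851.
P_a = ½ K_a γ H² = 0.5 × 0.2851 × 20.3 × 7.5² = 162.8 kN/m.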